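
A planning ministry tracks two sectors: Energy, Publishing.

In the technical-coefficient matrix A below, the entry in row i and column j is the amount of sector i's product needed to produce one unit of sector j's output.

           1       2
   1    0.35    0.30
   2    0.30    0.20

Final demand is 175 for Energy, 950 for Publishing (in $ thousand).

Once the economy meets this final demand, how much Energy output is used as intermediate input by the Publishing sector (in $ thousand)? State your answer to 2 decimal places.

z_12 = 467.44

I − A =
  [   0.65    -0.30]
  [  -0.30     0.80]
det(I−A) = (0.65)(0.80) − (-0.30)(-0.30) = 0.4300
adj(I−A) = [[0.80, 0.30], [0.30, 0.65]]
(I − A)⁻¹ = adj(I−A) / det(I−A) ≈
  [   1.8605     0.6977]
  [   0.6977     1.5116]
First solve x = (I − A)⁻¹ d = adj(I−A)·d / det(I−A); in particular x_2 = (0.30·175 + 0.65·950) / 0.4300 = 670.00 / 0.4300 ≈ 1558.1395.
Intermediate flow from 1 to 2: z_12 = a_12 · x_2 = 0.30 × 670.00 / 0.4300 = 201.00 / 0.4300 ≈ 467.44.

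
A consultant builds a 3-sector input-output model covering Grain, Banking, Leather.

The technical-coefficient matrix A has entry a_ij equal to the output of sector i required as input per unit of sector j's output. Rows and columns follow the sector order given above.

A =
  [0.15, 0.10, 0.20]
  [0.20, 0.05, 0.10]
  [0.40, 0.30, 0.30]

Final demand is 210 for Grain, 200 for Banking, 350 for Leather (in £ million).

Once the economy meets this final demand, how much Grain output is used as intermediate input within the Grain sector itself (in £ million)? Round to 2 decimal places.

I − A =
  [   0.85    -0.10    -0.20]
  [  -0.20     0.95    -0.10]
  [  -0.40    -0.30     0.70]
Cofactors of I−A, C_ij = (−1)^(i+j)·(minor ij) (rows/columns in the sector order above):
  C_11 = (0.95)(0.70) − (-0.10)(-0.30) = 0.6350
  C_12 = −[(-0.20)(0.70) − (-0.10)(-0.40)] = 0.1800
  C_13 = (-0.20)(-0.30) − (0.95)(-0.40) = 0.4400
  C_21 = −[(-0.10)(0.70) − (-0.20)(-0.30)] = 0.1300
  C_22 = (0.85)(0.70) − (-0.20)(-0.40) = 0.5150
  C_23 = −[(0.85)(-0.30) − (-0.10)(-0.40)] = 0.2950
  C_31 = (-0.10)(-0.10) − (-0.20)(0.95) = 0.2000
  C_32 = −[(0.85)(-0.10) − (-0.20)(-0.20)] = 0.1250
  C_33 = (0.85)(0.95) − (-0.10)(-0.20) = 0.7875
det(I−A) = Σ_j (I−A)_1j·C_1j = (0.85)(0.6350) + (-0.10)(0.1800) + (-0.20)(0.4400) = 0.43375
adj(I−A) = Cᵀ =
  [ 0.6350   0.1300   0.2000]
  [ 0.1800   0.5150   0.1250]
  [ 0.4400   0.2950   0.7875]
(I − A)⁻¹ = adj(I−A) / det(I−A) ≈
  [   1.4640     0.2997     0.4611]
  [   0.4150     1.1873     0.2882]
  [   1.0144     0.6801     1.8156]
First solve x = (I − A)⁻¹ d = adj(I−A)·d / det(I−A); in particular x_1 = (0.6350·210 + 0.1300·200 + 0.2000·350) / 0.43375 = 229.35 / 0.43375 ≈ 528.7608.
Intermediate flow from 1 to 1: z_11 = a_11 · x_1 = 0.15 × 229.35 / 0.43375 = 34.4025 / 0.43375 ≈ 79.31.

z_11 = 79.31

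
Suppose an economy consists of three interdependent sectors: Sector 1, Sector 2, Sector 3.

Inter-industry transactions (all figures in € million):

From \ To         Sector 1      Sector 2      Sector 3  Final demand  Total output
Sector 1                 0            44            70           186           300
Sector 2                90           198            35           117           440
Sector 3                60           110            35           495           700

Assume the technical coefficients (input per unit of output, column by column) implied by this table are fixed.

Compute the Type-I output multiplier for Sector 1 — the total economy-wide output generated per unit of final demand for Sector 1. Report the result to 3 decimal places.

m_1 = 2.143

Technical coefficients a_ij = z_ij / X_j:
  a_11 = 0/300 = 0.00, a_21 = 90/300 = 0.30, a_31 = 60/300 = 0.20
  a_12 = 44/440 = 0.10, a_22 = 198/440 = 0.45, a_32 = 110/440 = 0.25
  a_13 = 70/700 = 0.10, a_23 = 35/700 = 0.05, a_33 = 35/700 = 0.05
I − A =
  [   1.00    -0.10    -0.10]
  [  -0.30     0.55    -0.05]
  [  -0.20    -0.25     0.95]
Cofactors of I−A, C_ij = (−1)^(i+j)·(minor ij) (rows/columns in the sector order above):
  C_11 = (0.55)(0.95) − (-0.05)(-0.25) = 0.5100
  C_12 = −[(-0.30)(0.95) − (-0.05)(-0.20)] = 0.2950
  C_13 = (-0.30)(-0.25) − (0.55)(-0.20) = 0.1850
  C_21 = −[(-0.10)(0.95) − (-0.10)(-0.25)] = 0.1200
  C_22 = (1.00)(0.95) − (-0.10)(-0.20) = 0.9300
  C_23 = −[(1.00)(-0.25) − (-0.10)(-0.20)] = 0.2700
  C_31 = (-0.10)(-0.05) − (-0.10)(0.55) = 0.0600
  C_32 = −[(1.00)(-0.05) − (-0.10)(-0.30)] = 0.0800
  C_33 = (1.00)(0.55) − (-0.10)(-0.30) = 0.5200
det(I−A) = Σ_j (I−A)_1j·C_1j = (1.00)(0.5100) + (-0.10)(0.2950) + (-0.10)(0.1850) = 0.4620
adj(I−A) = Cᵀ =
  [ 0.5100   0.1200   0.0600]
  [ 0.2950   0.9300   0.0800]
  [ 0.1850   0.2700   0.5200]
(I − A)⁻¹ = adj(I−A) / det(I−A) ≈
  [   1.1039     0.2597     0.1299]
  [   0.6385     2.0130     0.1732]
  [   0.4004     0.5844     1.1255]
The output multiplier for sector j is the column-j sum of the Leontief inverse (I − A)⁻¹ = adj(I−A) / det(I−A).
Column 1 of adj(I−A): (0.5100, 0.2950, 0.1850); det(I−A) = 0.4620.
m_1 = (0.5100 + 0.2950 + 0.1850) / 0.4620 = 0.99 / 0.4620 ≈ 2.143.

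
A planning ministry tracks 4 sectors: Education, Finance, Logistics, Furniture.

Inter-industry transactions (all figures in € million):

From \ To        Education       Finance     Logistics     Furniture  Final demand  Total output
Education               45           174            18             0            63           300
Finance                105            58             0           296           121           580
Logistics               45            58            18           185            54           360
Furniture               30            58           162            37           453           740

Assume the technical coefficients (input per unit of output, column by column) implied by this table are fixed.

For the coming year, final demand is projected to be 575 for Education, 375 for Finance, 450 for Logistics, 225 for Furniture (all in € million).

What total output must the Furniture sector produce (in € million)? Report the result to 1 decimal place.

Technical coefficients a_ij = z_ij / X_j:
  a_11 = 45/300 = 0.15, a_21 = 105/300 = 0.35, a_31 = 45/300 = 0.15, a_41 = 30/300 = 0.10
  a_12 = 174/580 = 0.30, a_22 = 58/580 = 0.10, a_32 = 58/580 = 0.10, a_42 = 58/580 = 0.10
  a_13 = 18/360 = 0.05, a_23 = 0/360 = 0.00, a_33 = 18/360 = 0.05, a_43 = 162/360 = 0.45
  a_14 = 0/740 = 0.00, a_24 = 296/740 = 0.40, a_34 = 185/740 = 0.25, a_44 = 37/740 = 0.05
I − A =
  [   0.85    -0.30    -0.05     0.00]
  [  -0.35     0.90     0.00    -0.40]
  [  -0.15    -0.10     0.95    -0.25]
  [  -0.10    -0.10    -0.45     0.95]
Compute the cofactors C_ij = (−1)^(i+j)·(3×3 minor ij) of I−A; the adjugate is their transpose:
adj(I−A) = Cᵀ =
  [ 0.655000   0.243000   0.094750   0.127250]
  [ 0.341500   0.663125   0.171625   0.324375]
  [ 0.190750   0.152250   0.581000   0.217000]
  [ 0.195250   0.167500   0.303250   0.618500]
det(I−A) = Σ_j (I−A)_1j·C_1j = (0.85)(0.655000) + (-0.30)(0.341500) + (-0.05)(0.190750) + (0.00)(0.195250) = 0.4447625
(I − A)⁻¹ = adj(I−A) / det(I−A) ≈
  [   1.4727     0.5464     0.2130     0.2861]
  [   0.7678     1.4910     0.3859     0.7293]
  [   0.4289     0.3423     1.3063     0.4879]
  [   0.4390     0.3766     0.6818     1.3906]
x = (I − A)⁻¹ d = adj(I−A)·d / det(I−A), with det(I−A) = 0.4447625:
  x_1 = (0.655000·575 + 0.243000·375 + 0.094750·450 + 0.127250·225) / 0.4447625 = 539.01875 / 0.4447625 ≈ 1211.9
  x_2 = (0.341500·575 + 0.663125·375 + 0.171625·450 + 0.324375·225) / 0.4447625 = 595.25 / 0.4447625 ≈ 1338.4
  x_3 = (0.190750·575 + 0.152250·375 + 0.581000·450 + 0.217000·225) / 0.4447625 = 477.05 / 0.4447625 ≈ 1072.6
  x_4 = (0.195250·575 + 0.167500·375 + 0.303250·450 + 0.618500·225) / 0.4447625 = 450.70625 / 0.4447625 ≈ 1013.4

x_4 = 1013.4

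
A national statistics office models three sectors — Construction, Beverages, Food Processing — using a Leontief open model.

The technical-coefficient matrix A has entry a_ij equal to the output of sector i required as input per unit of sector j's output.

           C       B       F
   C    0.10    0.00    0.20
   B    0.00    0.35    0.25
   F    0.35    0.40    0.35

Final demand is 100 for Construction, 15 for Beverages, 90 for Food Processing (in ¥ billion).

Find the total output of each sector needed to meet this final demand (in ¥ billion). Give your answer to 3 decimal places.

I − A =
  [   0.90     0.00    -0.20]
  [   0.00     0.65    -0.25]
  [  -0.35    -0.40     0.65]
Cofactors of I−A, C_ij = (−1)^(i+j)·(minor ij) (rows/columns in the sector order above):
  C_11 = (0.65)(0.65) − (-0.25)(-0.40) = 0.3225
  C_12 = −[(0.00)(0.65) − (-0.25)(-0.35)] = 0.0875
  C_13 = (0.00)(-0.40) − (0.65)(-0.35) = 0.2275
  C_21 = −[(0.00)(0.65) − (-0.20)(-0.40)] = 0.0800
  C_22 = (0.90)(0.65) − (-0.20)(-0.35) = 0.5150
  C_23 = −[(0.90)(-0.40) − (0.00)(-0.35)] = 0.3600
  C_31 = (0.00)(-0.25) − (-0.20)(0.65) = 0.1300
  C_32 = −[(0.90)(-0.25) − (-0.20)(0.00)] = 0.2250
  C_33 = (0.90)(0.65) − (0.00)(0.00) = 0.5850
det(I−A) = Σ_j (I−A)_1j·C_1j = (0.90)(0.3225) + (0.00)(0.0875) + (-0.20)(0.2275) = 0.24475
adj(I−A) = Cᵀ =
  [ 0.3225   0.0800   0.1300]
  [ 0.0875   0.5150   0.2250]
  [ 0.2275   0.3600   0.5850]
(I − A)⁻¹ = adj(I−A) / det(I−A) ≈
  [   1.3177     0.3269     0.5312]
  [   0.3575     2.1042     0.9193]
  [   0.9295     1.4709     2.3902]
x = (I − A)⁻¹ d = adj(I−A)·d / det(I−A), with det(I−A) = 0.24475:
  x_C = (0.3225·100 + 0.0800·15 + 0.1300·90) / 0.24475 = 45.15 / 0.24475 ≈ 184.474
  x_B = (0.0875·100 + 0.5150·15 + 0.2250·90) / 0.24475 = 36.725 / 0.24475 ≈ 150.051
  x_F = (0.2275·100 + 0.3600·15 + 0.5850·90) / 0.24475 = 80.80 / 0.24475 ≈ 330.133

x_C = 184.474, x_B = 150.051, x_F = 330.133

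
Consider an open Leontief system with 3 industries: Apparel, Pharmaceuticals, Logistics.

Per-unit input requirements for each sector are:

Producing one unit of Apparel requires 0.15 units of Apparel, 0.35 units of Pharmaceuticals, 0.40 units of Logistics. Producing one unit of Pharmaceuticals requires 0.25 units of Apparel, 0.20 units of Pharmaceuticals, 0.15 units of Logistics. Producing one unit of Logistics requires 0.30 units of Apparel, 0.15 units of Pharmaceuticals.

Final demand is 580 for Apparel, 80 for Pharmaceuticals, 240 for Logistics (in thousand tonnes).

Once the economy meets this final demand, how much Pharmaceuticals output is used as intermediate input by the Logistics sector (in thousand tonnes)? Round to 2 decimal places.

z_23 = 126.43

I − A =
  [   0.85    -0.25    -0.30]
  [  -0.35     0.80    -0.15]
  [  -0.40    -0.15     1.00]
Cofactors of I−A, C_ij = (−1)^(i+j)·(minor ij) (rows/columns in the sector order above):
  C_11 = (0.80)(1.00) − (-0.15)(-0.15) = 0.7775
  C_12 = −[(-0.35)(1.00) − (-0.15)(-0.40)] = 0.4100
  C_13 = (-0.35)(-0.15) − (0.80)(-0.40) = 0.3725
  C_21 = −[(-0.25)(1.00) − (-0.30)(-0.15)] = 0.2950
  C_22 = (0.85)(1.00) − (-0.30)(-0.40) = 0.7300
  C_23 = −[(0.85)(-0.15) − (-0.25)(-0.40)] = 0.2275
  C_31 = (-0.25)(-0.15) − (-0.30)(0.80) = 0.2775
  C_32 = −[(0.85)(-0.15) − (-0.30)(-0.35)] = 0.2325
  C_33 = (0.85)(0.80) − (-0.25)(-0.35) = 0.5925
det(I−A) = Σ_j (I−A)_1j·C_1j = (0.85)(0.7775) + (-0.25)(0.4100) + (-0.30)(0.3725) = 0.446625
adj(I−A) = Cᵀ =
  [ 0.7775   0.2950   0.2775]
  [ 0.4100   0.7300   0.2325]
  [ 0.3725   0.2275   0.5925]
(I − A)⁻¹ = adj(I−A) / det(I−A) ≈
  [   1.7408     0.6605     0.6213]
  [   0.9180     1.6345     0.5206]
  [   0.8340     0.5094     1.3266]
First solve x = (I − A)⁻¹ d = adj(I−A)·d / det(I−A); in particular x_3 = (0.3725·580 + 0.2275·80 + 0.5925·240) / 0.446625 = 376.45 / 0.446625 ≈ 842.8771.
Intermediate flow from 2 to 3: z_23 = a_23 · x_3 = 0.15 × 376.45 / 0.446625 = 56.4675 / 0.446625 ≈ 126.43.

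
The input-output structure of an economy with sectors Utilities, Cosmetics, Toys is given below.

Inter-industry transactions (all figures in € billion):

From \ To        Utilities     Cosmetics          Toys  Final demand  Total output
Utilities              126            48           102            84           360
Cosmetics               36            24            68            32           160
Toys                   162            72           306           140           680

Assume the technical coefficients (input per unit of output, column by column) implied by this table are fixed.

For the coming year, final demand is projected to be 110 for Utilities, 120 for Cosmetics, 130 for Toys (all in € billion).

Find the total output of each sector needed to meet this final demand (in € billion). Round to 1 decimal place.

x_1 = 525.5, x_2 = 311.4, x_3 = 921.1

Technical coefficients a_ij = z_ij / X_j:
  a_11 = 126/360 = 0.35, a_21 = 36/360 = 0.10, a_31 = 162/360 = 0.45
  a_12 = 48/160 = 0.30, a_22 = 24/160 = 0.15, a_32 = 72/160 = 0.45
  a_13 = 102/680 = 0.15, a_23 = 68/680 = 0.10, a_33 = 306/680 = 0.45
I − A =
  [   0.65    -0.30    -0.15]
  [  -0.10     0.85    -0.10]
  [  -0.45    -0.45     0.55]
Cofactors of I−A, C_ij = (−1)^(i+j)·(minor ij) (rows/columns in the sector order above):
  C_11 = (0.85)(0.55) − (-0.10)(-0.45) = 0.4225
  C_12 = −[(-0.10)(0.55) − (-0.10)(-0.45)] = 0.1000
  C_13 = (-0.10)(-0.45) − (0.85)(-0.45) = 0.4275
  C_21 = −[(-0.30)(0.55) − (-0.15)(-0.45)] = 0.2325
  C_22 = (0.65)(0.55) − (-0.15)(-0.45) = 0.2900
  C_23 = −[(0.65)(-0.45) − (-0.30)(-0.45)] = 0.4275
  C_31 = (-0.30)(-0.10) − (-0.15)(0.85) = 0.1575
  C_32 = −[(0.65)(-0.10) − (-0.15)(-0.10)] = 0.0800
  C_33 = (0.65)(0.85) − (-0.30)(-0.10) = 0.5225
det(I−A) = Σ_j (I−A)_1j·C_1j = (0.65)(0.4225) + (-0.30)(0.1000) + (-0.15)(0.4275) = 0.1805
adj(I−A) = Cᵀ =
  [ 0.4225   0.2325   0.1575]
  [ 0.1000   0.2900   0.0800]
  [ 0.4275   0.4275   0.5225]
(I − A)⁻¹ = adj(I−A) / det(I−A) ≈
  [   2.3407     1.2881     0.8726]
  [   0.5540     1.6066     0.4432]
  [   2.3684     2.3684     2.8947]
x = (I − A)⁻¹ d = adj(I−A)·d / det(I−A), with det(I−A) = 0.1805:
  x_1 = (0.4225·110 + 0.2325·120 + 0.1575·130) / 0.1805 = 94.85 / 0.1805 ≈ 525.5
  x_2 = (0.1000·110 + 0.2900·120 + 0.0800·130) / 0.1805 = 56.20 / 0.1805 ≈ 311.4
  x_3 = (0.4275·110 + 0.4275·120 + 0.5225·130) / 0.1805 = 166.25 / 0.1805 ≈ 921.1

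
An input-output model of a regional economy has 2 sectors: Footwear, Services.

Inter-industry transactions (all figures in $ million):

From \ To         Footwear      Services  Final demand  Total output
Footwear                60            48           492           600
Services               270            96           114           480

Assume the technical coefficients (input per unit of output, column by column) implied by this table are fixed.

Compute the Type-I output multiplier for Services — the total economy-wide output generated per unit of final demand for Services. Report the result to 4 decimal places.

m_2 = 1.4815

Technical coefficients a_ij = z_ij / X_j:
  a_11 = 60/600 = 0.10, a_21 = 270/600 = 0.45
  a_12 = 48/480 = 0.10, a_22 = 96/480 = 0.20
I − A =
  [   0.90    -0.10]
  [  -0.45     0.80]
det(I−A) = (0.90)(0.80) − (-0.10)(-0.45) = 0.6750
adj(I−A) = [[0.80, 0.10], [0.45, 0.90]]
(I − A)⁻¹ = adj(I−A) / det(I−A) ≈
  [   1.18519     0.14815]
  [   0.66667     1.33333]
The output multiplier for sector j is the column-j sum of the Leontief inverse (I − A)⁻¹ = adj(I−A) / det(I−A).
Column 2 of adj(I−A): (0.10, 0.90); det(I−A) = 0.6750.
m_2 = (0.10 + 0.90) / 0.6750 = 1.00 / 0.6750 ≈ 1.4815.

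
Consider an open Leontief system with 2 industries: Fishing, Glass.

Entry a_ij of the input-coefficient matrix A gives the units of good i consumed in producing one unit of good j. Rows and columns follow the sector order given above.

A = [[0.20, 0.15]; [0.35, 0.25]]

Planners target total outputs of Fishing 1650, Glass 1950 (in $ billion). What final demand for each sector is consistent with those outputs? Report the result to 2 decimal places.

I − A =
  [   0.80    -0.15]
  [  -0.35     0.75]
d = (I − A) x:
  d_F = (+0.80)·1650 + (-0.15)·1950 = 1027.50
  d_G = (-0.35)·1650 + (+0.75)·1950 = 885.00

d_F = 1027.50, d_G = 885.00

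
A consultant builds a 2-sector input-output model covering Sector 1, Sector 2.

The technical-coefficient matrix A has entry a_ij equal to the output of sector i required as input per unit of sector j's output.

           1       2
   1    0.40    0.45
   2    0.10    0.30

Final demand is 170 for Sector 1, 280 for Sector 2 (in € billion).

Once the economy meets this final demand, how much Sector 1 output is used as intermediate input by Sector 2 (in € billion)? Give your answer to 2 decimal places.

I − A =
  [   0.60    -0.45]
  [  -0.10     0.70]
det(I−A) = (0.60)(0.70) − (-0.45)(-0.10) = 0.3750
adj(I−A) = [[0.70, 0.45], [0.10, 0.60]]
(I − A)⁻¹ = adj(I−A) / det(I−A) ≈
  [   1.8667     1.2000]
  [   0.2667     1.6000]
First solve x = (I − A)⁻¹ d = adj(I−A)·d / det(I−A); in particular x_2 = (0.10·170 + 0.60·280) / 0.3750 = 185.00 / 0.3750 ≈ 493.3333.
Intermediate flow from 1 to 2: z_12 = a_12 · x_2 = 0.45 × 185.00 / 0.3750 = 83.25 / 0.3750 = 222.00.

z_12 = 222.00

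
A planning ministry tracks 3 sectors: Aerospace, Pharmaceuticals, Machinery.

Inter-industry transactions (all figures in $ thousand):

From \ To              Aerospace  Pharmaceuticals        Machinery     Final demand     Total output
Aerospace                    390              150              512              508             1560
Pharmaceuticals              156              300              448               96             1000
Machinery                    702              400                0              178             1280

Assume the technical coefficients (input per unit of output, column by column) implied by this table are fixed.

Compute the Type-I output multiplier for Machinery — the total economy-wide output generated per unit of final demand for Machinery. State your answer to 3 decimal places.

m_3 = 4.783

Technical coefficients a_ij = z_ij / X_j:
  a_11 = 390/1560 = 0.25, a_21 = 156/1560 = 0.10, a_31 = 702/1560 = 0.45
  a_12 = 150/1000 = 0.15, a_22 = 300/1000 = 0.30, a_32 = 400/1000 = 0.40
  a_13 = 512/1280 = 0.40, a_23 = 448/1280 = 0.35, a_33 = 0/1280 = 0.00
I − A =
  [   0.75    -0.15    -0.40]
  [  -0.10     0.70    -0.35]
  [  -0.45    -0.40     1.00]
Cofactors of I−A, C_ij = (−1)^(i+j)·(minor ij) (rows/columns in the sector order above):
  C_11 = (0.70)(1.00) − (-0.35)(-0.40) = 0.5600
  C_12 = −[(-0.10)(1.00) − (-0.35)(-0.45)] = 0.2575
  C_13 = (-0.10)(-0.40) − (0.70)(-0.45) = 0.3550
  C_21 = −[(-0.15)(1.00) − (-0.40)(-0.40)] = 0.3100
  C_22 = (0.75)(1.00) − (-0.40)(-0.45) = 0.5700
  C_23 = −[(0.75)(-0.40) − (-0.15)(-0.45)] = 0.3675
  C_31 = (-0.15)(-0.35) − (-0.40)(0.70) = 0.3325
  C_32 = −[(0.75)(-0.35) − (-0.40)(-0.10)] = 0.3025
  C_33 = (0.75)(0.70) − (-0.15)(-0.10) = 0.5100
det(I−A) = Σ_j (I−A)_1j·C_1j = (0.75)(0.5600) + (-0.15)(0.2575) + (-0.40)(0.3550) = 0.239375
adj(I−A) = Cᵀ =
  [ 0.5600   0.3100   0.3325]
  [ 0.2575   0.5700   0.3025]
  [ 0.3550   0.3675   0.5100]
(I − A)⁻¹ = adj(I−A) / det(I−A) ≈
  [   2.3394     1.2950     1.3890]
  [   1.0757     2.3812     1.2637]
  [   1.4830     1.5352     2.1305]
The output multiplier for sector j is the column-j sum of the Leontief inverse (I − A)⁻¹ = adj(I−A) / det(I−A).
Column 3 of adj(I−A): (0.3325, 0.3025, 0.5100); det(I−A) = 0.239375.
m_3 = (0.3325 + 0.3025 + 0.5100) / 0.239375 = 1.145 / 0.239375 ≈ 4.783.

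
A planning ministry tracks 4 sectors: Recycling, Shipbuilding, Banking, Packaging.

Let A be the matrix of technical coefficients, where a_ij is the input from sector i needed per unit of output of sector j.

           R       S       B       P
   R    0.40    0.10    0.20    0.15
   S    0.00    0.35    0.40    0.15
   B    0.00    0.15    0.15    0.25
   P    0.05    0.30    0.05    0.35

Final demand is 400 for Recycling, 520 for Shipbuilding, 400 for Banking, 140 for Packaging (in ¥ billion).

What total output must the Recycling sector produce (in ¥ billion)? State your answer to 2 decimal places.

I − A =
  [   0.60    -0.10    -0.20    -0.15]
  [   0.00     0.65    -0.40    -0.15]
  [   0.00    -0.15     0.85    -0.25]
  [  -0.05    -0.30    -0.05     0.65]
Compute the cofactors C_ij = (−1)^(i+j)·(3×3 minor ij) of I−A; the adjugate is their transpose:
adj(I−A) = Cᵀ =
  [ 0.242625   0.127875   0.125125   0.133625]
  [ 0.011375   0.315125   0.159000   0.136500]
  [ 0.009250   0.103625   0.220875   0.111000]
  [ 0.024625   0.163250   0.100000   0.295500]
det(I−A) = Σ_j (I−A)_1j·C_1j = (0.60)(0.242625) + (-0.10)(0.011375) + (-0.20)(0.009250) + (-0.15)(0.024625) = 0.13889375
(I − A)⁻¹ = adj(I−A) / det(I−A) ≈
  [   1.7468     0.9207     0.9009     0.9621]
  [   0.0819     2.2688     1.1448     0.9828]
  [   0.0666     0.7461     1.5902     0.7992]
  [   0.1773     1.1754     0.7200     2.1275]
x = (I − A)⁻¹ d = adj(I−A)·d / det(I−A), with det(I−A) = 0.13889375:
  x_R = (0.242625·400 + 0.127875·520 + 0.125125·400 + 0.133625·140) / 0.13889375 = 232.3025 / 0.13889375 ≈ 1672.52
  x_S = (0.011375·400 + 0.315125·520 + 0.159000·400 + 0.136500·140) / 0.13889375 = 251.125 / 0.13889375 ≈ 1808.04
  x_B = (0.009250·400 + 0.103625·520 + 0.220875·400 + 0.111000·140) / 0.13889375 = 161.475 / 0.13889375 ≈ 1162.58
  x_P = (0.024625·400 + 0.163250·520 + 0.100000·400 + 0.295500·140) / 0.13889375 = 176.11 / 0.13889375 ≈ 1267.95

x_R = 1672.52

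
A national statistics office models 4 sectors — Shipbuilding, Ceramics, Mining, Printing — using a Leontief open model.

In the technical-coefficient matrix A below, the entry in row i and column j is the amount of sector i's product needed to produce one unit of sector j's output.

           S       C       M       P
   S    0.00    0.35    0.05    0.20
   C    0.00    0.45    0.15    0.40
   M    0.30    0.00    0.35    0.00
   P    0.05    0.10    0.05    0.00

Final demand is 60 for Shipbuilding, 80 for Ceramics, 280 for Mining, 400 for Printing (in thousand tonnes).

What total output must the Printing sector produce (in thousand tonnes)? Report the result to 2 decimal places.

x_P = 523.72

I − A =
  [   1.00    -0.35    -0.05    -0.20]
  [   0.00     0.55    -0.15    -0.40]
  [  -0.30     0.00     0.65     0.00]
  [  -0.05    -0.10    -0.05     1.00]
Compute the cofactors C_ij = (−1)^(i+j)·(3×3 minor ij) of I−A; the adjugate is their transpose:
adj(I−A) = Cᵀ =
  [ 0.331500   0.240500   0.093500   0.162500]
  [ 0.064000   0.625500   0.169500   0.263000]
  [ 0.153000   0.111000   0.497500   0.075000]
  [ 0.030625   0.080125   0.046500   0.333500]
det(I−A) = Σ_j (I−A)_1j·C_1j = (1.00)(0.331500) + (-0.35)(0.064000) + (-0.05)(0.153000) + (-0.20)(0.030625) = 0.295325
(I − A)⁻¹ = adj(I−A) / det(I−A) ≈
  [   1.1225     0.8144     0.3166     0.5502]
  [   0.2167     2.1180     0.5739     0.8905]
  [   0.5181     0.3759     1.6846     0.2540]
  [   0.1037     0.2713     0.1575     1.1293]
x = (I − A)⁻¹ d = adj(I−A)·d / det(I−A), with det(I−A) = 0.295325:
  x_S = (0.331500·60 + 0.240500·80 + 0.093500·280 + 0.162500·400) / 0.295325 = 130.31 / 0.295325 ≈ 441.24
  x_C = (0.064000·60 + 0.625500·80 + 0.169500·280 + 0.263000·400) / 0.295325 = 206.54 / 0.295325 ≈ 699.37
  x_M = (0.153000·60 + 0.111000·80 + 0.497500·280 + 0.075000·400) / 0.295325 = 187.36 / 0.295325 ≈ 634.42
  x_P = (0.030625·60 + 0.080125·80 + 0.046500·280 + 0.333500·400) / 0.295325 = 154.6675 / 0.295325 ≈ 523.72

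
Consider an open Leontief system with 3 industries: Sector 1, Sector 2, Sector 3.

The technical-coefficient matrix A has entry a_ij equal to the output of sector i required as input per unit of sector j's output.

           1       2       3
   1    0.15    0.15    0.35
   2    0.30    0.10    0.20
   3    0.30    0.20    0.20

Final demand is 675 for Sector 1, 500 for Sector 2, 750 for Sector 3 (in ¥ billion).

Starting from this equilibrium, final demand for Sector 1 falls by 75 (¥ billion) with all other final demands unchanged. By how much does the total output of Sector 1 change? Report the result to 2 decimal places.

Δx_1 = -122.16

I − A =
  [   0.85    -0.15    -0.35]
  [  -0.30     0.90    -0.20]
  [  -0.30    -0.20     0.80]
Cofactors of I−A, C_ij = (−1)^(i+j)·(minor ij) (rows/columns in the sector order above):
  C_11 = (0.90)(0.80) − (-0.20)(-0.20) = 0.6800
  C_12 = −[(-0.30)(0.80) − (-0.20)(-0.30)] = 0.3000
  C_13 = (-0.30)(-0.20) − (0.90)(-0.30) = 0.3300
  C_21 = −[(-0.15)(0.80) − (-0.35)(-0.20)] = 0.1900
  C_22 = (0.85)(0.80) − (-0.35)(-0.30) = 0.5750
  C_23 = −[(0.85)(-0.20) − (-0.15)(-0.30)] = 0.2150
  C_31 = (-0.15)(-0.20) − (-0.35)(0.90) = 0.3450
  C_32 = −[(0.85)(-0.20) − (-0.35)(-0.30)] = 0.2750
  C_33 = (0.85)(0.90) − (-0.15)(-0.30) = 0.7200
det(I−A) = Σ_j (I−A)_1j·C_1j = (0.85)(0.6800) + (-0.15)(0.3000) + (-0.35)(0.3300) = 0.4175
adj(I−A) = Cᵀ =
  [ 0.6800   0.1900   0.3450]
  [ 0.3000   0.5750   0.2750]
  [ 0.3300   0.2150   0.7200]
(I − A)⁻¹ = adj(I−A) / det(I−A) ≈
  [   1.6287     0.4551     0.8263]
  [   0.7186     1.3772     0.6587]
  [   0.7904     0.5150     1.7246]
Δx = (I − A)⁻¹ Δd with Δd having -75 in the Sector 1 component and 0 elsewhere.
So Δx_1 = L_11 · (-75), where L_11 = adj(I−A)_11 / det(I−A) = 0.6800 / 0.4175.
Δx_1 = 0.6800 × (-75) / 0.4175 = -51.00 / 0.4175 ≈ -122.16.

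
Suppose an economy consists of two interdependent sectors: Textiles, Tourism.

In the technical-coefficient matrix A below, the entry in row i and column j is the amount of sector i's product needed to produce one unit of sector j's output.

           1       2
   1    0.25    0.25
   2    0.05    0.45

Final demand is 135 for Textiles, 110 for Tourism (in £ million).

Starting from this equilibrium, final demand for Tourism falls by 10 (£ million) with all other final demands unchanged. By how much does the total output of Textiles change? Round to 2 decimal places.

Δx_1 = -6.25

I − A =
  [   0.75    -0.25]
  [  -0.05     0.55]
det(I−A) = (0.75)(0.55) − (-0.25)(-0.05) = 0.4000
adj(I−A) = [[0.55, 0.25], [0.05, 0.75]]
(I − A)⁻¹ = adj(I−A) / det(I−A) ≈
  [   1.3750     0.6250]
  [   0.1250     1.8750]
Δx = (I − A)⁻¹ Δd with Δd having -10 in the Tourism component and 0 elsewhere.
So Δx_1 = L_12 · (-10), where L_12 = adj(I−A)_12 / det(I−A) = 0.25 / 0.4000.
Δx_1 = 0.25 × (-10) / 0.4000 = -2.50 / 0.4000 = -6.25.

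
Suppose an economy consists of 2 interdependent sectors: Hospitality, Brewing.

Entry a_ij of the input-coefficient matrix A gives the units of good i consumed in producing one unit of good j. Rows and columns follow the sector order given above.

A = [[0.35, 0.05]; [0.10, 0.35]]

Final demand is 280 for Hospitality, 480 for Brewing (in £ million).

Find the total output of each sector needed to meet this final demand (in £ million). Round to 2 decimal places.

x_H = 493.41, x_B = 814.37

I − A =
  [   0.65    -0.05]
  [  -0.10     0.65]
det(I−A) = (0.65)(0.65) − (-0.05)(-0.10) = 0.4175
adj(I−A) = [[0.65, 0.05], [0.10, 0.65]]
(I − A)⁻¹ = adj(I−A) / det(I−A) ≈
  [   1.5569     0.1198]
  [   0.2395     1.5569]
x = (I − A)⁻¹ d = adj(I−A)·d / det(I−A), with det(I−A) = 0.4175:
  x_H = (0.65·280 + 0.05·480) / 0.4175 = 206.00 / 0.4175 ≈ 493.41
  x_B = (0.10·280 + 0.65·480) / 0.4175 = 340.00 / 0.4175 ≈ 814.37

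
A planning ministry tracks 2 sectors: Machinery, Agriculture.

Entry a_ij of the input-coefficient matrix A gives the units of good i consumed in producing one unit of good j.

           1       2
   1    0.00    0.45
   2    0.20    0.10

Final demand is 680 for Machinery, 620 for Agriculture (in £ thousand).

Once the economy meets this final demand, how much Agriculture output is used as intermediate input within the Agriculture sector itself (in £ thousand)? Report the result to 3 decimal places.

I − A =
  [   1.00    -0.45]
  [  -0.20     0.90]
det(I−A) = (1.00)(0.90) − (-0.45)(-0.20) = 0.8100
adj(I−A) = [[0.90, 0.45], [0.20, 1.00]]
(I − A)⁻¹ = adj(I−A) / det(I−A) ≈
  [   1.1111     0.5556]
  [   0.2469     1.2346]
First solve x = (I − A)⁻¹ d = adj(I−A)·d / det(I−A); in particular x_2 = (0.20·680 + 1.00·620) / 0.8100 = 756.00 / 0.8100 ≈ 933.33333.
Intermediate flow from 2 to 2: z_22 = a_22 · x_2 = 0.10 × 756.00 / 0.8100 = 75.60 / 0.8100 ≈ 93.333.

z_22 = 93.333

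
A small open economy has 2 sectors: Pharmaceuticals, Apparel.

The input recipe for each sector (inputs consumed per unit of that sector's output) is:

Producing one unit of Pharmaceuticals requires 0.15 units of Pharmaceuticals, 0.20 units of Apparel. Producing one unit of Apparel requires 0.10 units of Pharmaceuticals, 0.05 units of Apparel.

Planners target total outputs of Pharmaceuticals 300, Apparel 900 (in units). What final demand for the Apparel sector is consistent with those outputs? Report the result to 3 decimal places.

d_A = 795.000

I − A =
  [   0.85    -0.10]
  [  -0.20     0.95]
d = (I − A) x:
  d_P = (+0.85)·300 + (-0.10)·900 = 165.000
  d_A = (-0.20)·300 + (+0.95)·900 = 795.000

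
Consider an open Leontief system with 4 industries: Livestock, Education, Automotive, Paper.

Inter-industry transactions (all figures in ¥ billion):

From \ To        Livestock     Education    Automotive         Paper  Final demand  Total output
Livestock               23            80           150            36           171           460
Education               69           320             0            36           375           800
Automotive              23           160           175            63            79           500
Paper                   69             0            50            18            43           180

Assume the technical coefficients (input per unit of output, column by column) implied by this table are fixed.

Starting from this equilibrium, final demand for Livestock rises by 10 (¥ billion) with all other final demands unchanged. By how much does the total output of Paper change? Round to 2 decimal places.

Δx_4 = 2.49

Technical coefficients a_ij = z_ij / X_j:
  a_11 = 23/460 = 0.05, a_21 = 69/460 = 0.15, a_31 = 23/460 = 0.05, a_41 = 69/460 = 0.15
  a_12 = 80/800 = 0.10, a_22 = 320/800 = 0.40, a_32 = 160/800 = 0.20, a_42 = 0/800 = 0.00
  a_13 = 150/500 = 0.30, a_23 = 0/500 = 0.00, a_33 = 175/500 = 0.35, a_43 = 50/500 = 0.10
  a_14 = 36/180 = 0.20, a_24 = 36/180 = 0.20, a_34 = 63/180 = 0.35, a_44 = 18/180 = 0.10
I − A =
  [   0.95    -0.10    -0.30    -0.20]
  [  -0.15     0.60     0.00    -0.20]
  [  -0.05    -0.20     0.65    -0.35]
  [  -0.15     0.00    -0.10     0.90]
Compute the cofactors C_ij = (−1)^(i+j)·(3×3 minor ij) of I−A; the adjugate is their transpose:
adj(I−A) = Cᵀ =
  [ 0.32600   0.11300   0.17600   0.16600]
  [ 0.10300   0.47275   0.07150   0.15575]
  [ 0.09150   0.17475   0.47850   0.24525]
  [ 0.06450   0.03825   0.08250   0.34275]
det(I−A) = Σ_j (I−A)_1j·C_1j = (0.95)(0.32600) + (-0.10)(0.10300) + (-0.30)(0.09150) + (-0.20)(0.06450) = 0.25905
(I − A)⁻¹ = adj(I−A) / det(I−A) ≈
  [   1.2584     0.4362     0.6794     0.6408]
  [   0.3976     1.8249     0.2760     0.6012]
  [   0.3532     0.6746     1.8471     0.9467]
  [   0.2490     0.1477     0.3185     1.3231]
Δx = (I − A)⁻¹ Δd with Δd having +10 in the Livestock component and 0 elsewhere.
So Δx_4 = L_41 · (+10), where L_41 = adj(I−A)_41 / det(I−A) = 0.06450 / 0.25905.
Δx_4 = 0.06450 × (+10) / 0.25905 = 0.645 / 0.25905 ≈ 2.49.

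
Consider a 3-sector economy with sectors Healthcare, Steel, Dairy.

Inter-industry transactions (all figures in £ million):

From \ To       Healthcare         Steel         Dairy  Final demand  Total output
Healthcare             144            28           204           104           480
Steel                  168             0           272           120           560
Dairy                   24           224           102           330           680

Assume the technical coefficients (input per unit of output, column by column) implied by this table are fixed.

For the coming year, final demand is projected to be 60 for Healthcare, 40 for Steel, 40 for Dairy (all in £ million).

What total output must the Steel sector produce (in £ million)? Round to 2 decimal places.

Technical coefficients a_ij = z_ij / X_j:
  a_11 = 144/480 = 0.30, a_21 = 168/480 = 0.35, a_31 = 24/480 = 0.05
  a_12 = 28/560 = 0.05, a_22 = 0/560 = 0.00, a_32 = 224/560 = 0.40
  a_13 = 204/680 = 0.30, a_23 = 272/680 = 0.40, a_33 = 102/680 = 0.15
I − A =
  [   0.70    -0.05    -0.30]
  [  -0.35     1.00    -0.40]
  [  -0.05    -0.40     0.85]
Cofactors of I−A, C_ij = (−1)^(i+j)·(minor ij) (rows/columns in the sector order above):
  C_11 = (1.00)(0.85) − (-0.40)(-0.40) = 0.6900
  C_12 = −[(-0.35)(0.85) − (-0.40)(-0.05)] = 0.3175
  C_13 = (-0.35)(-0.40) − (1.00)(-0.05) = 0.1900
  C_21 = −[(-0.05)(0.85) − (-0.30)(-0.40)] = 0.1625
  C_22 = (0.70)(0.85) − (-0.30)(-0.05) = 0.5800
  C_23 = −[(0.70)(-0.40) − (-0.05)(-0.05)] = 0.2825
  C_31 = (-0.05)(-0.40) − (-0.30)(1.00) = 0.3200
  C_32 = −[(0.70)(-0.40) − (-0.30)(-0.35)] = 0.3850
  C_33 = (0.70)(1.00) − (-0.05)(-0.35) = 0.6825
det(I−A) = Σ_j (I−A)_1j·C_1j = (0.70)(0.6900) + (-0.05)(0.3175) + (-0.30)(0.1900) = 0.410125
adj(I−A) = Cᵀ =
  [ 0.6900   0.1625   0.3200]
  [ 0.3175   0.5800   0.3850]
  [ 0.1900   0.2825   0.6825]
(I − A)⁻¹ = adj(I−A) / det(I−A) ≈
  [   1.6824     0.3962     0.7802]
  [   0.7742     1.4142     0.9387]
  [   0.4633     0.6888     1.6641]
x = (I − A)⁻¹ d = adj(I−A)·d / det(I−A), with det(I−A) = 0.410125:
  x_1 = (0.6900·60 + 0.1625·40 + 0.3200·40) / 0.410125 = 60.70 / 0.410125 ≈ 148.00
  x_2 = (0.3175·60 + 0.5800·40 + 0.3850·40) / 0.410125 = 57.65 / 0.410125 ≈ 140.57
  x_3 = (0.1900·60 + 0.2825·40 + 0.6825·40) / 0.410125 = 50.00 / 0.410125 ≈ 121.91

x_2 = 140.57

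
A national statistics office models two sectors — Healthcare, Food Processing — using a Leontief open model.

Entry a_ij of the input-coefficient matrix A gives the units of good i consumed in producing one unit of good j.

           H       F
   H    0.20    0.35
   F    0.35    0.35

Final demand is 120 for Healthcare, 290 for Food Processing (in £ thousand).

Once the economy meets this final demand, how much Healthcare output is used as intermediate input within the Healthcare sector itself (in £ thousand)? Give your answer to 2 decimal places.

z_HH = 90.31

I − A =
  [   0.80    -0.35]
  [  -0.35     0.65]
det(I−A) = (0.80)(0.65) − (-0.35)(-0.35) = 0.3975
adj(I−A) = [[0.65, 0.35], [0.35, 0.80]]
(I − A)⁻¹ = adj(I−A) / det(I−A) ≈
  [   1.6352     0.8805]
  [   0.8805     2.0126]
First solve x = (I − A)⁻¹ d = adj(I−A)·d / det(I−A); in particular x_H = (0.65·120 + 0.35·290) / 0.3975 = 179.50 / 0.3975 ≈ 451.5723.
Intermediate flow from H to H: z_HH = a_HH · x_H = 0.20 × 179.50 / 0.3975 = 35.90 / 0.3975 ≈ 90.31.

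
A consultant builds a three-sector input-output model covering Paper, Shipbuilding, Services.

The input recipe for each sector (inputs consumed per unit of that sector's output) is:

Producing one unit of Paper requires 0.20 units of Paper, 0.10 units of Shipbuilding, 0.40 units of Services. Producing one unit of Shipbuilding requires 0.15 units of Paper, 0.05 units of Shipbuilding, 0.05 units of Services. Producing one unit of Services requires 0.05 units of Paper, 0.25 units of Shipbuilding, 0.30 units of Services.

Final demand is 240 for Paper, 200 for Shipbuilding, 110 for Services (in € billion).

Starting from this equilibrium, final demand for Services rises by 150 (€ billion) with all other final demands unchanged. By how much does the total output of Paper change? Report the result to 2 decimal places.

I − A =
  [   0.80    -0.15    -0.05]
  [  -0.10     0.95    -0.25]
  [  -0.40    -0.05     0.70]
Cofactors of I−A, C_ij = (−1)^(i+j)·(minor ij) (rows/columns in the sector order above):
  C_11 = (0.95)(0.70) − (-0.25)(-0.05) = 0.6525
  C_12 = −[(-0.10)(0.70) − (-0.25)(-0.40)] = 0.1700
  C_13 = (-0.10)(-0.05) − (0.95)(-0.40) = 0.3850
  C_21 = −[(-0.15)(0.70) − (-0.05)(-0.05)] = 0.1075
  C_22 = (0.80)(0.70) − (-0.05)(-0.40) = 0.5400
  C_23 = −[(0.80)(-0.05) − (-0.15)(-0.40)] = 0.1000
  C_31 = (-0.15)(-0.25) − (-0.05)(0.95) = 0.0850
  C_32 = −[(0.80)(-0.25) − (-0.05)(-0.10)] = 0.2050
  C_33 = (0.80)(0.95) − (-0.15)(-0.10) = 0.7450
det(I−A) = Σ_j (I−A)_1j·C_1j = (0.80)(0.6525) + (-0.15)(0.1700) + (-0.05)(0.3850) = 0.47725
adj(I−A) = Cᵀ =
  [ 0.6525   0.1075   0.0850]
  [ 0.1700   0.5400   0.2050]
  [ 0.3850   0.1000   0.7450]
(I − A)⁻¹ = adj(I−A) / det(I−A) ≈
  [   1.3672     0.2252     0.1781]
  [   0.3562     1.1315     0.4295]
  [   0.8067     0.2095     1.5610]
Δx = (I − A)⁻¹ Δd with Δd having +150 in the Services component and 0 elsewhere.
So Δx_1 = L_13 · (+150), where L_13 = adj(I−A)_13 / det(I−A) = 0.0850 / 0.47725.
Δx_1 = 0.0850 × (+150) / 0.47725 = 12.75 / 0.47725 ≈ 26.72.

Δx_1 = 26.72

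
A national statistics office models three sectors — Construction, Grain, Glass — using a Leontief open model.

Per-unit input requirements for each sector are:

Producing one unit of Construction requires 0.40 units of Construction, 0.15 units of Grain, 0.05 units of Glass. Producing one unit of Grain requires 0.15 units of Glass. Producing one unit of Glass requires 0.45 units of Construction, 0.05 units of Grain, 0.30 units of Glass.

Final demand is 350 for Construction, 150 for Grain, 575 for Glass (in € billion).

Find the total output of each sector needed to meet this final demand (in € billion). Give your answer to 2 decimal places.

I − A =
  [   0.60     0.00    -0.45]
  [  -0.15     1.00    -0.05]
  [  -0.05    -0.15     0.70]
Cofactors of I−A, C_ij = (−1)^(i+j)·(minor ij) (rows/columns in the sector order above):
  C_11 = (1.00)(0.70) − (-0.05)(-0.15) = 0.6925
  C_12 = −[(-0.15)(0.70) − (-0.05)(-0.05)] = 0.1075
  C_13 = (-0.15)(-0.15) − (1.00)(-0.05) = 0.0725
  C_21 = −[(0.00)(0.70) − (-0.45)(-0.15)] = 0.0675
  C_22 = (0.60)(0.70) − (-0.45)(-0.05) = 0.3975
  C_23 = −[(0.60)(-0.15) − (0.00)(-0.05)] = 0.0900
  C_31 = (0.00)(-0.05) − (-0.45)(1.00) = 0.4500
  C_32 = −[(0.60)(-0.05) − (-0.45)(-0.15)] = 0.0975
  C_33 = (0.60)(1.00) − (0.00)(-0.15) = 0.6000
det(I−A) = Σ_j (I−A)_1j·C_1j = (0.60)(0.6925) + (0.00)(0.1075) + (-0.45)(0.0725) = 0.382875
adj(I−A) = Cᵀ =
  [ 0.6925   0.0675   0.4500]
  [ 0.1075   0.3975   0.0975]
  [ 0.0725   0.0900   0.6000]
(I − A)⁻¹ = adj(I−A) / det(I−A) ≈
  [   1.8087     0.1763     1.1753]
  [   0.2808     1.0382     0.2547]
  [   0.1894     0.2351     1.5671]
x = (I − A)⁻¹ d = adj(I−A)·d / det(I−A), with det(I−A) = 0.382875:
  x_1 = (0.6925·350 + 0.0675·150 + 0.4500·575) / 0.382875 = 511.25 / 0.382875 ≈ 1335.29
  x_2 = (0.1075·350 + 0.3975·150 + 0.0975·575) / 0.382875 = 153.3125 / 0.382875 ≈ 400.42
  x_3 = (0.0725·350 + 0.0900·150 + 0.6000·575) / 0.382875 = 383.875 / 0.382875 ≈ 1002.61

x_1 = 1335.29, x_2 = 400.42, x_3 = 1002.61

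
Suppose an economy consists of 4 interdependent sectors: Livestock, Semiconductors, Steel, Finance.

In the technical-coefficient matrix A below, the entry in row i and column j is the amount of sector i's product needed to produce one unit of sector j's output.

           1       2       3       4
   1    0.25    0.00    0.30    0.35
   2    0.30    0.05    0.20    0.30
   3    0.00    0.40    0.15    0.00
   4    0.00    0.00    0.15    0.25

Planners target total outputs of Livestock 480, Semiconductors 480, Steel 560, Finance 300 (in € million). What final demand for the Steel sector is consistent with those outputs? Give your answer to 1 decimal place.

d_3 = 284.0

I − A =
  [   0.75     0.00    -0.30    -0.35]
  [  -0.30     0.95    -0.20    -0.30]
  [   0.00    -0.40     0.85     0.00]
  [   0.00     0.00    -0.15     0.75]
d = (I − A) x:
  d_1 = (+0.75)·480 + (+0.00)·480 + (-0.30)·560 + (-0.35)·300 = 87.0
  d_2 = (-0.30)·480 + (+0.95)·480 + (-0.20)·560 + (-0.30)·300 = 110.0
  d_3 = (+0.00)·480 + (-0.40)·480 + (+0.85)·560 + (+0.00)·300 = 284.0
  d_4 = (+0.00)·480 + (+0.00)·480 + (-0.15)·560 + (+0.75)·300 = 141.0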